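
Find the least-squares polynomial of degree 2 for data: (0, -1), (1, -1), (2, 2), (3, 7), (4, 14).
-39/35 + (-27/35)x + (8/7)x²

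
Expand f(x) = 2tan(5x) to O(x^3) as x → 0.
10*x + O(x**3)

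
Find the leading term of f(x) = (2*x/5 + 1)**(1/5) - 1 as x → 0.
2*x/25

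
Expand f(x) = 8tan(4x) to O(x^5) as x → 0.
32*x + 512*x**3/3 + O(x**5)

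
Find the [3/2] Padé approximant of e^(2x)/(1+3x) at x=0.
(536*x**3/1455 + 498*x**2/485 + 147*x/97 + 1)/(-707*x**2/485 + 244*x/97 + 1)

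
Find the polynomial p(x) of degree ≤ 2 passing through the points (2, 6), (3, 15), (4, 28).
2*x**2 - x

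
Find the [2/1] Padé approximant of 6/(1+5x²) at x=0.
6 - 30*x**2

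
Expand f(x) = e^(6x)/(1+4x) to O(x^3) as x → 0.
1 + 2*x + 10*x**2 + O(x**3)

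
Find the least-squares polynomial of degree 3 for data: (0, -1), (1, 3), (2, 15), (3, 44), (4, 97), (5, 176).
-16/21 + (8/63)x + (23/12)x² + (37/36)x³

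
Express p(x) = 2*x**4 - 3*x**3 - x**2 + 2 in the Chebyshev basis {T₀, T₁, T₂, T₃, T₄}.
(9/4)T₀ + (-9/4)T₁ + (1/2)T₂ + (-3/4)T₃ + (1/4)T₄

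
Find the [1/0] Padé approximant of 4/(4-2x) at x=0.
x/2 + 1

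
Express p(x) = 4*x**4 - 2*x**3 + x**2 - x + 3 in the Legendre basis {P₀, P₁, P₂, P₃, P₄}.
(62/15)P₀ + (-11/5)P₁ + (62/21)P₂ + (-4/5)P₃ + (32/35)P₄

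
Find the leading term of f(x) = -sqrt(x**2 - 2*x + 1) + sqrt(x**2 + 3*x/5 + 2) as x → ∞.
13/10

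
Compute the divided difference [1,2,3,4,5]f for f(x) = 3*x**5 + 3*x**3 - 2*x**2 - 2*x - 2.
45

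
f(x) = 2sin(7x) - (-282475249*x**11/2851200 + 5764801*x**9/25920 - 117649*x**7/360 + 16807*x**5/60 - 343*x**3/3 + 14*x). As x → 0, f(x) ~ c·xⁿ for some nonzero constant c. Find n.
13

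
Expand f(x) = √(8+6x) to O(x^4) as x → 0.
2*sqrt(2) + 3*sqrt(2)*x/4 - 9*sqrt(2)*x**2/64 + 27*sqrt(2)*x**3/512 + O(x**4)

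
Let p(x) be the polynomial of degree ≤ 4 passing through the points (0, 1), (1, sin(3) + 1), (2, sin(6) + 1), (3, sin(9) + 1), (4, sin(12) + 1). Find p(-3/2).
1485*sin(6)/64 - 385*sin(9)/32 - 693*sin(3)/32 + 315*sin(12)/128 + 1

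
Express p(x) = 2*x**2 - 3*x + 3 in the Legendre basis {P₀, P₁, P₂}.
(11/3)P₀ + (-3)P₁ + (4/3)P₂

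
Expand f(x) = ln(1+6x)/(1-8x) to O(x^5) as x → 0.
6*x + 30*x**2 + 312*x**3 + 2172*x**4 + O(x**5)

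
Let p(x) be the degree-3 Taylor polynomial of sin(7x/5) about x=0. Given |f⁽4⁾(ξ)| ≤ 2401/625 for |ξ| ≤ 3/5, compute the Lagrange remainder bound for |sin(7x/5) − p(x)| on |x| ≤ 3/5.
64827/3125000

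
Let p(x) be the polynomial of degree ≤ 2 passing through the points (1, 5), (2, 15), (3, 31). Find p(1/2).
9/4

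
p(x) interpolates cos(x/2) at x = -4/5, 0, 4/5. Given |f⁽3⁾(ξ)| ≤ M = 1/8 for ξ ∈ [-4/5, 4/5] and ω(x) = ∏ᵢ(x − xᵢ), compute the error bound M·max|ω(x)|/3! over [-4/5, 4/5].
8*sqrt(3)/3375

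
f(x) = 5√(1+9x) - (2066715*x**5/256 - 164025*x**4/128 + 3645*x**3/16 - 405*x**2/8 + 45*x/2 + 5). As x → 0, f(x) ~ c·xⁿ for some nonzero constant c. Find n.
6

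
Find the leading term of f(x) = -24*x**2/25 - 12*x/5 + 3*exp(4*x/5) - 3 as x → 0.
32*x**3/125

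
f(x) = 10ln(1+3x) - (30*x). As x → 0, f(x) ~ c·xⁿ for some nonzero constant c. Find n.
2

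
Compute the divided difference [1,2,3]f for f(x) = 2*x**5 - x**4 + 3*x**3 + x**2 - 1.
174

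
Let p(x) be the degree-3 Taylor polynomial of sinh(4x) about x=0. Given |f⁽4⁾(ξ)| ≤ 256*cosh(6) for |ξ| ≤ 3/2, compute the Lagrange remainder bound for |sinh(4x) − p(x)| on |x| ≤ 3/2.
54*cosh(6)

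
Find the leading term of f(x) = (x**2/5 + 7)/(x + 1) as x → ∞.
x/5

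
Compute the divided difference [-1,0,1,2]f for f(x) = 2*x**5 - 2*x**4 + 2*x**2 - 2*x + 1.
6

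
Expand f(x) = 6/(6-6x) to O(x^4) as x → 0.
1 + x + x**2 + x**3 + O(x**4)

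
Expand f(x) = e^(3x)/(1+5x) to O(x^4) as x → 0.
1 - 2*x + 29*x**2/2 - 68*x**3 + O(x**4)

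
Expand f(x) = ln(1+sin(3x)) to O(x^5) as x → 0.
3*x - 9*x**2/2 + 9*x**3/2 - 27*x**4/4 + O(x**5)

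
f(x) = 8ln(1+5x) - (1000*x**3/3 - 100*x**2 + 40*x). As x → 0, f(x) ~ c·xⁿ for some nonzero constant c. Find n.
4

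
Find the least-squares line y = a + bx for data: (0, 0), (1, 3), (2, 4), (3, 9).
a = -1/5, b = 14/5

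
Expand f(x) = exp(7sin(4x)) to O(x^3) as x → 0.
1 + 28*x + 392*x**2 + O(x**3)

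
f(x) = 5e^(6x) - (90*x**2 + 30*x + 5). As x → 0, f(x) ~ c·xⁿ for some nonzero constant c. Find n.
3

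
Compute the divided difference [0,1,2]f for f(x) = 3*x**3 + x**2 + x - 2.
10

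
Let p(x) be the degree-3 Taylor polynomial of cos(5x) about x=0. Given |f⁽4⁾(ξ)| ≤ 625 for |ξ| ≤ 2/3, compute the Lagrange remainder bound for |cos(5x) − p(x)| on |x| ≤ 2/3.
1250/243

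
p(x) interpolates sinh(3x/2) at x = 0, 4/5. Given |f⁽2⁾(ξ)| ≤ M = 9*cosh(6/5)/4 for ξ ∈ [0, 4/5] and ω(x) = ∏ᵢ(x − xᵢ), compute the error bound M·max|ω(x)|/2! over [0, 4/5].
9*cosh(6/5)/50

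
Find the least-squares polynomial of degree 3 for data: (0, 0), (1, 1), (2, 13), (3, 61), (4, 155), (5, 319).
19/126 + (-517/756)x + (-136/63)x² + (325/108)x³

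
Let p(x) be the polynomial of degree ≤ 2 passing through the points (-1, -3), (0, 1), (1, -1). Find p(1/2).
3/4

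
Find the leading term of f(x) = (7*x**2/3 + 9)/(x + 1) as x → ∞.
7*x/3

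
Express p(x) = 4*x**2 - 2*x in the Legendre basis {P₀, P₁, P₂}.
(4/3)P₀ + (-2)P₁ + (8/3)P₂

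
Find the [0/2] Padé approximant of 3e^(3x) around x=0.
3/(9*x**2/2 - 3*x + 1)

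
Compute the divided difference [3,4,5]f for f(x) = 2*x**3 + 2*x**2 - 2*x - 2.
26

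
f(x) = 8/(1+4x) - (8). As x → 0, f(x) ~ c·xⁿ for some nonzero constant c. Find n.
1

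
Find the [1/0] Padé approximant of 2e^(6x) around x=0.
12*x + 2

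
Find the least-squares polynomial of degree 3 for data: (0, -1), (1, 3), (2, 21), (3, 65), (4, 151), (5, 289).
-61/63 + (275/189)x + (37/126)x² + (119/54)x³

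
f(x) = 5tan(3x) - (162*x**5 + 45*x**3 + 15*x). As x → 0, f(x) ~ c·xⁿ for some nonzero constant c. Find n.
7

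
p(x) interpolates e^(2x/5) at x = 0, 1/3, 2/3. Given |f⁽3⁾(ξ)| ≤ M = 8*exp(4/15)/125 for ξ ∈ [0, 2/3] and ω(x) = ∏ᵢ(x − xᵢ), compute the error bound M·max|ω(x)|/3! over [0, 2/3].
8*sqrt(3)*exp(4/15)/91125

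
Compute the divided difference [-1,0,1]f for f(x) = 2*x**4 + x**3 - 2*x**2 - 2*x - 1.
0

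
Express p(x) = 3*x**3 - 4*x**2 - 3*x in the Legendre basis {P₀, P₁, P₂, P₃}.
(-4/3)P₀ + (-6/5)P₁ + (-8/3)P₂ + (6/5)P₃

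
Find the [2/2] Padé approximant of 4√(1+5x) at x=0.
(125*x**2/4 + 25*x + 4)/(25*x**2/16 + 15*x/4 + 1)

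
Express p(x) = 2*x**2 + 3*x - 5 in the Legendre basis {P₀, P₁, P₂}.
(-13/3)P₀ + (3)P₁ + (4/3)P₂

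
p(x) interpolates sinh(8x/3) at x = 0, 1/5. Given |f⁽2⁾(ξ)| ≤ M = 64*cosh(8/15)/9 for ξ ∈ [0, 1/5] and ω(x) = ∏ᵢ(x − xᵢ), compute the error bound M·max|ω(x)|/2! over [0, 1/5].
8*cosh(8/15)/225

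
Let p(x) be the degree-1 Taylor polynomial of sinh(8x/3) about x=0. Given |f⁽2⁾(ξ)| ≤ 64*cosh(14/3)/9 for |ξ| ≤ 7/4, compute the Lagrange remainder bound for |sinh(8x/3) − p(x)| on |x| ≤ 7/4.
98*cosh(14/3)/9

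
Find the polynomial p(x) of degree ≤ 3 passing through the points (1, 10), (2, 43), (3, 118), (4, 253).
3*x**3 + 3*x**2 + 3*x + 1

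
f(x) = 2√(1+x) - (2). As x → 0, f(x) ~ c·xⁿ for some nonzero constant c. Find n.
1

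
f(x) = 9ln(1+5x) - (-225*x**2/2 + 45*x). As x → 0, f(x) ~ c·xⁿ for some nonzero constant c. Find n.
3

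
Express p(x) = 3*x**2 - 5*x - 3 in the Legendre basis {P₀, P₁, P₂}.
(-2)P₀ + (-5)P₁ + (2)P₂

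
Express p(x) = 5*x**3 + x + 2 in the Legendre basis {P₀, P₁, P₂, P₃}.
(2)P₀ + (4)P₁ + (2)P₃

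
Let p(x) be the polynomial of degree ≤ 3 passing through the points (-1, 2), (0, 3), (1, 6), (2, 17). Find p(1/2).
31/8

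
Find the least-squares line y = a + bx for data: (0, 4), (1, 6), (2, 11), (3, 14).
a = 7/2, b = 7/2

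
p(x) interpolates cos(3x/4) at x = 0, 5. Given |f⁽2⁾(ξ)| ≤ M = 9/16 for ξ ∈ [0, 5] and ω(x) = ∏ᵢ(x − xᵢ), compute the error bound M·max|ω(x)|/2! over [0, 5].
225/128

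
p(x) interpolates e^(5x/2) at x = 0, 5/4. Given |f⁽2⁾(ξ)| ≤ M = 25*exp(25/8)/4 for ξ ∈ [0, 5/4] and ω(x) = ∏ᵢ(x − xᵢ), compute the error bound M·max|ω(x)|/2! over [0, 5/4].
625*exp(25/8)/512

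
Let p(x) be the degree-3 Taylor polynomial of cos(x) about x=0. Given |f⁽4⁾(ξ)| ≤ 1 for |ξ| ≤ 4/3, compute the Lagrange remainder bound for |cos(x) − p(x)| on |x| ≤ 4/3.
32/243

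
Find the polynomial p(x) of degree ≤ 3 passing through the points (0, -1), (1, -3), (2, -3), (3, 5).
x**3 - 2*x**2 - x - 1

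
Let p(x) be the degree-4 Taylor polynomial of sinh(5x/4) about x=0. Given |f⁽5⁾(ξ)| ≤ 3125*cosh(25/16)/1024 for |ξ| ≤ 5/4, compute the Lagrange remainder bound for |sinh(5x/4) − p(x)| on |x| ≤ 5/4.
1953125*cosh(25/16)/25165824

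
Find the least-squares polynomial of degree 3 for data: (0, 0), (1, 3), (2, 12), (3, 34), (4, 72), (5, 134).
(65/42)x + (13/28)x² + (11/12)x³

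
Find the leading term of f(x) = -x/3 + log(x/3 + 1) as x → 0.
-x**2/18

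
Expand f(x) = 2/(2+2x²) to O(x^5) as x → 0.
1 - x**2 + x**4 + O(x**5)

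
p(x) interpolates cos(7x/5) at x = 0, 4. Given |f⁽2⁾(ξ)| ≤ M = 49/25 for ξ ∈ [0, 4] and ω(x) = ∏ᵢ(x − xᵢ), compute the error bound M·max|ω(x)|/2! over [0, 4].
98/25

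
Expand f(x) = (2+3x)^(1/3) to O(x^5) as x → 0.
2**(1/3) + 2**(1/3)*x/2 - 2**(1/3)*x**2/4 + 5*2**(1/3)*x**3/24 - 5*2**(1/3)*x**4/24 + O(x**5)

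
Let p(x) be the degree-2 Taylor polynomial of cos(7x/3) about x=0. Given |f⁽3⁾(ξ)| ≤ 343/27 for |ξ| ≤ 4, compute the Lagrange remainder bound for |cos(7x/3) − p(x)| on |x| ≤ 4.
10976/81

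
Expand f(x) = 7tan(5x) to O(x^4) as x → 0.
35*x + 875*x**3/3 + O(x**4)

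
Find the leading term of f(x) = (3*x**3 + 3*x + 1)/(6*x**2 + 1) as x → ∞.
x/2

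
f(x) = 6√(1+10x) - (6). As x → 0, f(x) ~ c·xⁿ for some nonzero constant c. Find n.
1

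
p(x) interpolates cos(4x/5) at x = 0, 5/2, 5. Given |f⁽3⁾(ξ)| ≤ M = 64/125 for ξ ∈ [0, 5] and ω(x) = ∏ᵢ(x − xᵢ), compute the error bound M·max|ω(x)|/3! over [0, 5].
8*sqrt(3)/27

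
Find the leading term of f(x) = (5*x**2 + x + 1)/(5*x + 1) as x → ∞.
x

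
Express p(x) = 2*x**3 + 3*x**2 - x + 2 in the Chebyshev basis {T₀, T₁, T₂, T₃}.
(7/2)T₀ + (1/2)T₁ + (3/2)T₂ + (1/2)T₃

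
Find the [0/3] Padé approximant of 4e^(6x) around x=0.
4/(-36*x**3 + 18*x**2 - 6*x + 1)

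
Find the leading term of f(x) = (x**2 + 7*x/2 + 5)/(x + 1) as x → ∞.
x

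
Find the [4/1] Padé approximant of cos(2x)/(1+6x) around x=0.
(2*x**4/3 - 2*x**2 + 1)/(6*x + 1)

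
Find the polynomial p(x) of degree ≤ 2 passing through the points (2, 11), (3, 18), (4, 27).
x**2 + 2*x + 3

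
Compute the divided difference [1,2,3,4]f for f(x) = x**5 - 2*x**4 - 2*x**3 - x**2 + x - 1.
43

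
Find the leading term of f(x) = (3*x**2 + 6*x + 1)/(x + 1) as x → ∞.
3*x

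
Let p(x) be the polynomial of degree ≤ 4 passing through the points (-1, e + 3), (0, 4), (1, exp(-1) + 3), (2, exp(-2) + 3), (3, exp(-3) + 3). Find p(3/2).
(-5 + 60*e + 90*exp(2) + (3*e + 364)*exp(3))*exp(-3)/128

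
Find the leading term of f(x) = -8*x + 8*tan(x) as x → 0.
8*x**3/3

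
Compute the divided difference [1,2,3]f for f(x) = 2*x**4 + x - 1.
50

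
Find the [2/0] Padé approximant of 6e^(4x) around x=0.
48*x**2 + 24*x + 6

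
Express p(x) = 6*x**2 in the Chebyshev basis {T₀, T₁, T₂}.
(3)T₀ + (3)T₂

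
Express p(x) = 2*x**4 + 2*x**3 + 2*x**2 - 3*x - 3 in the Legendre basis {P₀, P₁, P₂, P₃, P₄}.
(-29/15)P₀ + (-9/5)P₁ + (52/21)P₂ + (4/5)P₃ + (16/35)P₄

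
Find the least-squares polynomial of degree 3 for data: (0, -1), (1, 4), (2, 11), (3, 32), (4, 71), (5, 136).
-17/21 + (40/9)x + (-32/21)x² + (11/9)x³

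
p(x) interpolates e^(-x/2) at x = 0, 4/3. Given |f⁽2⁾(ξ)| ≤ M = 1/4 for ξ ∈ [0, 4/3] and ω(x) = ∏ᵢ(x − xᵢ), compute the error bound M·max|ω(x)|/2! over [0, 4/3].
1/18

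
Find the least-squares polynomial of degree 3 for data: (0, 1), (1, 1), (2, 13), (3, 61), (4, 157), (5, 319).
9/7 + (-10/3)x + (-11/14)x² + (17/6)x³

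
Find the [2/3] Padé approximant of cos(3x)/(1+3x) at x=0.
(1 - 15*x**2/4)/(9*x**3/4 + 3*x**2/4 + 3*x + 1)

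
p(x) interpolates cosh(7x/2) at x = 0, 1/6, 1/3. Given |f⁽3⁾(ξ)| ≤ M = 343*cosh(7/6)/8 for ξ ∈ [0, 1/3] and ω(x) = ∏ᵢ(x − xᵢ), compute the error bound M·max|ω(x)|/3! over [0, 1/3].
343*sqrt(3)*cosh(7/6)/46656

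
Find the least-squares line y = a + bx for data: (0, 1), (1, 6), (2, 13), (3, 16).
a = 6/5, b = 26/5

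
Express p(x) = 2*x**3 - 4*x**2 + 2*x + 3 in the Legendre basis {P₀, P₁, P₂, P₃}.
(5/3)P₀ + (16/5)P₁ + (-8/3)P₂ + (4/5)P₃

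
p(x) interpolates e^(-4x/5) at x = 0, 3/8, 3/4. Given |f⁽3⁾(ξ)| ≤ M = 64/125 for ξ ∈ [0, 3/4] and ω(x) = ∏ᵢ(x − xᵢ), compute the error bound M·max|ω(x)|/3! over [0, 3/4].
sqrt(3)/1000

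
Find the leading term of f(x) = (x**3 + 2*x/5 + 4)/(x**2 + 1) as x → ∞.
x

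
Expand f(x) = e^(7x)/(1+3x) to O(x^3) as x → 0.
1 + 4*x + 25*x**2/2 + O(x**3)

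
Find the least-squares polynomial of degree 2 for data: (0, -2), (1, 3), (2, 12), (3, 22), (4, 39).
-64/35 + (207/70)x + (25/14)x²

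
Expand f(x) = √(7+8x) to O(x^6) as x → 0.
sqrt(7) + 4*sqrt(7)*x/7 - 8*sqrt(7)*x**2/49 + 32*sqrt(7)*x**3/343 - 160*sqrt(7)*x**4/2401 + 128*sqrt(7)*x**5/2401 + O(x**6)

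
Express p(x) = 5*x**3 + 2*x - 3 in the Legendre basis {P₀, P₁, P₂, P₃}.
(-3)P₀ + (5)P₁ + (2)P₃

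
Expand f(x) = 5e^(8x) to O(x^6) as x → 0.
5 + 40*x + 160*x**2 + 1280*x**3/3 + 2560*x**4/3 + 4096*x**5/3 + O(x**6)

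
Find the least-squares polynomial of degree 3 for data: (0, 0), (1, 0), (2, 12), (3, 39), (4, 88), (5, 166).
-10/63 + (-484/189)x + (283/126)x² + (53/54)x³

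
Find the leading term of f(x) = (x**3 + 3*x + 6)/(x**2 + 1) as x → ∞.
x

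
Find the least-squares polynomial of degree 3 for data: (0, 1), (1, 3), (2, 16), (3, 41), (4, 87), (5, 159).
17/21 + (7/18)x + (32/21)x² + (17/18)x³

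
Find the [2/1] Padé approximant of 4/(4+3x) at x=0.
1/(3*x/4 + 1)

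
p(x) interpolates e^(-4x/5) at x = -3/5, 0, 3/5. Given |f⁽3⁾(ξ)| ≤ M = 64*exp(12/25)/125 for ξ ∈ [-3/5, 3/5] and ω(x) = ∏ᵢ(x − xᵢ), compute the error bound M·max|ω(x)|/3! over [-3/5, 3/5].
64*sqrt(3)*exp(12/25)/15625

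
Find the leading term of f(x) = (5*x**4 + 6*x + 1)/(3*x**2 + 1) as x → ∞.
5*x**2/3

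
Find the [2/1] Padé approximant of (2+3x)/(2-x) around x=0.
(3*x/2 + 1)/(1 - x/2)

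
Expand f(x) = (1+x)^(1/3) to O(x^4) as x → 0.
1 + x/3 - x**2/9 + 5*x**3/81 + O(x**4)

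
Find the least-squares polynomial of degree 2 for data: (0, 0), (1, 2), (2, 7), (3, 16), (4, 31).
2/7 + (-34/35)x + (15/7)x²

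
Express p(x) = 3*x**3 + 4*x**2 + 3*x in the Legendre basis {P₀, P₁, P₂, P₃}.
(4/3)P₀ + (24/5)P₁ + (8/3)P₂ + (6/5)P₃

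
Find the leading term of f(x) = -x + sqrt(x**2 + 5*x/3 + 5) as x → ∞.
5/6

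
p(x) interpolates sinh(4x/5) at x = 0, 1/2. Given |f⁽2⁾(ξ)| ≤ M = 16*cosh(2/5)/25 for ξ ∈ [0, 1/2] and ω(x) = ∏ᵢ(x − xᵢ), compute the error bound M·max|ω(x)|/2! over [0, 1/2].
cosh(2/5)/50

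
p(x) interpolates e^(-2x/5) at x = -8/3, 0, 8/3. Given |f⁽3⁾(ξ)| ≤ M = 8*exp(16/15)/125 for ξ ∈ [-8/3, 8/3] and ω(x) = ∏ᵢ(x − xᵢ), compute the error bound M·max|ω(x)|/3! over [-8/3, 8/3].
4096*sqrt(3)*exp(16/15)/91125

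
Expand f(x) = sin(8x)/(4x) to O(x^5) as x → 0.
2 - 64*x**2/3 + 1024*x**4/15 + O(x**5)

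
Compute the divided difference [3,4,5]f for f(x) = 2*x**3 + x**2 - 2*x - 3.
25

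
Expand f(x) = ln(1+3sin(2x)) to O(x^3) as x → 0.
6*x - 18*x**2 + O(x**3)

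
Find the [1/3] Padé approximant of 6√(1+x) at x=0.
(21*x/4 + 6)/(x**3/64 - x**2/16 + 3*x/8 + 1)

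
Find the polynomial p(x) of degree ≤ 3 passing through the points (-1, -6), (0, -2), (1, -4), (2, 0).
2*x**3 - 3*x**2 - x - 2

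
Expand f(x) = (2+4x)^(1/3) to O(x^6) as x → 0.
2**(1/3) + 2*2**(1/3)*x/3 - 4*2**(1/3)*x**2/9 + 40*2**(1/3)*x**3/81 - 160*2**(1/3)*x**4/243 + 704*2**(1/3)*x**5/729 + O(x**6)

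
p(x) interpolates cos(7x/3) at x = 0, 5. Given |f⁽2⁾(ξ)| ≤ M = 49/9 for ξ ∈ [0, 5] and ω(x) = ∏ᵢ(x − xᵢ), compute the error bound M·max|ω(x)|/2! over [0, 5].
1225/72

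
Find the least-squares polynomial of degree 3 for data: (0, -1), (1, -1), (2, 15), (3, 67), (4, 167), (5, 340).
-23/21 + (-241/126)x + (-71/84)x² + (107/36)x³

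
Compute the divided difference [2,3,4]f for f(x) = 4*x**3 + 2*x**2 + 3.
38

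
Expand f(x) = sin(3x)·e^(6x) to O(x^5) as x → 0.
3*x + 18*x**2 + 99*x**3/2 + 81*x**4 + O(x**5)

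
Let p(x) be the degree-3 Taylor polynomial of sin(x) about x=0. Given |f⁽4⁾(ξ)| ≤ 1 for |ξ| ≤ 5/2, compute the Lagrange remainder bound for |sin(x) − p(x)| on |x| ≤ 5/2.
625/384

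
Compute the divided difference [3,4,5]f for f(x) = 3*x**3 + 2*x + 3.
36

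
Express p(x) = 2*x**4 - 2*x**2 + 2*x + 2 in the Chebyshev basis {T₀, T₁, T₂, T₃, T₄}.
(7/4)T₀ + (2)T₁ + (1/4)T₄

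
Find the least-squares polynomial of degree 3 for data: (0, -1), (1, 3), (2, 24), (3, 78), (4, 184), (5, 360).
-137/126 + (1763/756)x + (-235/252)x² + (161/54)x³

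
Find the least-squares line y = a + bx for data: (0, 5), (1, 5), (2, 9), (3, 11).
a = 21/5, b = 11/5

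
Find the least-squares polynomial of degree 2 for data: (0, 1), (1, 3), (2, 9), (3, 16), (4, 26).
29/35 + (101/70)x + (17/14)x²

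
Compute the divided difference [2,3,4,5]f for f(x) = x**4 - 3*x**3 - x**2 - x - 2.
11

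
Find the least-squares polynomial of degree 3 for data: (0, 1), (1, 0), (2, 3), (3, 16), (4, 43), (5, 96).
52/63 + (23/54)x + (-122/63)x² + (61/54)x³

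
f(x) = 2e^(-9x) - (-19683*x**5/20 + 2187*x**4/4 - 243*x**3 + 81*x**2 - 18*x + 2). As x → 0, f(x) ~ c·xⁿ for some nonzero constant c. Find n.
6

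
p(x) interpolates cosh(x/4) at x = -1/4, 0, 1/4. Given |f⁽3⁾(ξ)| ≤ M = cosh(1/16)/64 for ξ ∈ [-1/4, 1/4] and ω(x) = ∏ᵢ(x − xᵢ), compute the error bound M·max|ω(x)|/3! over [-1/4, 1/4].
sqrt(3)*cosh(1/16)/110592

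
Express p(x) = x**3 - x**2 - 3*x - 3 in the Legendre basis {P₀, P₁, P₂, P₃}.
(-10/3)P₀ + (-12/5)P₁ + (-2/3)P₂ + (2/5)P₃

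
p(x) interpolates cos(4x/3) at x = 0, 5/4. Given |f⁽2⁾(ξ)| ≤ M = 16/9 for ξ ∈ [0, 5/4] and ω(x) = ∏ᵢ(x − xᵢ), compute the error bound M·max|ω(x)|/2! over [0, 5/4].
25/72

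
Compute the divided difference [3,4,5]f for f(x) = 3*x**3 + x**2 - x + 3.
37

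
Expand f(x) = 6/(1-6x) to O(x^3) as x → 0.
6 + 36*x + 216*x**2 + O(x**3)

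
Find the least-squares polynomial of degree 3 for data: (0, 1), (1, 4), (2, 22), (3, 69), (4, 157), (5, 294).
76/63 + (-449/189)x + (335/126)x² + (103/54)x³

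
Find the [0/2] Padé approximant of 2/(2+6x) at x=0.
1/(3*x + 1)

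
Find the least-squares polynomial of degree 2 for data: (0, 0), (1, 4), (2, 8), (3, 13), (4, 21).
2/7 + (177/70)x + (9/14)x²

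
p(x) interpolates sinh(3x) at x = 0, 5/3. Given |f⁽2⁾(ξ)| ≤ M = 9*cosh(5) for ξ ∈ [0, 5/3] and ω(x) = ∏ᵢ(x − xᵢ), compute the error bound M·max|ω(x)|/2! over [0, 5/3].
25*cosh(5)/8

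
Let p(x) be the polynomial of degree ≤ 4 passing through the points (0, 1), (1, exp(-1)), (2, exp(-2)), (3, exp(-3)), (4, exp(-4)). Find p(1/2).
(-70*exp(2) - 5 + 28*e + 35*exp(4) + 140*exp(3))*exp(-4)/128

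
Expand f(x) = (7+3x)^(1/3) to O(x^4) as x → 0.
7**(1/3) + 7**(1/3)*x/7 - 7**(1/3)*x**2/49 + 5*7**(1/3)*x**3/1029 + O(x**4)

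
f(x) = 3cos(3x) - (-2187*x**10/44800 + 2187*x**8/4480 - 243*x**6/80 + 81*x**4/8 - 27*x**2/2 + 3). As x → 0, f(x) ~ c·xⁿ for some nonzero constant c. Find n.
12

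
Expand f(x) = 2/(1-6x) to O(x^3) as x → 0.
2 + 12*x + 72*x**2 + O(x**3)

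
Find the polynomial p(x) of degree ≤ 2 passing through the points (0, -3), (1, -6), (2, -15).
-3*x**2 - 3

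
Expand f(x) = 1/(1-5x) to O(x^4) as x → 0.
1 + 5*x + 25*x**2 + 125*x**3 + O(x**4)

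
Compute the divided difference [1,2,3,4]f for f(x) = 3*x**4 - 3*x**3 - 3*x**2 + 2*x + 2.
27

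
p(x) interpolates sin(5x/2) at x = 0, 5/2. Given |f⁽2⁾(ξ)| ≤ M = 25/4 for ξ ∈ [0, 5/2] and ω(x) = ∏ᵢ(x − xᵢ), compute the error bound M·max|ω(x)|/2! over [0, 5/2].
625/128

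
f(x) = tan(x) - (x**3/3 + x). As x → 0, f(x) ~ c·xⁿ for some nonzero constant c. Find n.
5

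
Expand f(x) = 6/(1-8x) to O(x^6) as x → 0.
6 + 48*x + 384*x**2 + 3072*x**3 + 24576*x**4 + 196608*x**5 + O(x**6)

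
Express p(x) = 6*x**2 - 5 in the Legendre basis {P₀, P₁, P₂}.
(-3)P₀ + (4)P₂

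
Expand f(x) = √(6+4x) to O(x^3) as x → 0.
sqrt(6) + sqrt(6)*x/3 - sqrt(6)*x**2/18 + O(x**3)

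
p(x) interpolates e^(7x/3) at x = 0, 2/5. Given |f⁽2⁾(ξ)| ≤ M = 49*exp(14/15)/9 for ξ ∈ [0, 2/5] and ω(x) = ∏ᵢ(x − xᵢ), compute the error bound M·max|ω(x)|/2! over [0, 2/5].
49*exp(14/15)/450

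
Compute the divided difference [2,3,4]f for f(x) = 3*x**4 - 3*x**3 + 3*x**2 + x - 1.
141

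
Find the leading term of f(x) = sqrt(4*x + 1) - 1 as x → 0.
2*x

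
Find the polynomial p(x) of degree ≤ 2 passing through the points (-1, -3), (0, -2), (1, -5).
-2*x**2 - x - 2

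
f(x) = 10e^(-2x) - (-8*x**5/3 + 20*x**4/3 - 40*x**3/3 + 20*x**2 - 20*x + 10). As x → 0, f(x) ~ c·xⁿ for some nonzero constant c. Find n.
6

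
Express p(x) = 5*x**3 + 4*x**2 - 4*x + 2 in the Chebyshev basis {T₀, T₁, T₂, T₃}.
(4)T₀ + (-1/4)T₁ + (2)T₂ + (5/4)T₃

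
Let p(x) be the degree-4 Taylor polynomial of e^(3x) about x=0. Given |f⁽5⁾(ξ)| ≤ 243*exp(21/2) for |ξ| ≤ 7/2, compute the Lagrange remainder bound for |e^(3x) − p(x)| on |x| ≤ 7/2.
1361367*exp(21/2)/1280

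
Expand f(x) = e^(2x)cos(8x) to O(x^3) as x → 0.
1 + 2*x - 30*x**2 + O(x**3)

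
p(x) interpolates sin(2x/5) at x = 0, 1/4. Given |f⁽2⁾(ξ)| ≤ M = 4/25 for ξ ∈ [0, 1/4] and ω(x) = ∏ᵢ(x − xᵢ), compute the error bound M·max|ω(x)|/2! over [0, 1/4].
1/800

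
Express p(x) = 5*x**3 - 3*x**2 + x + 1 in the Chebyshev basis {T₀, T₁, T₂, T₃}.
(-1/2)T₀ + (19/4)T₁ + (-3/2)T₂ + (5/4)T₃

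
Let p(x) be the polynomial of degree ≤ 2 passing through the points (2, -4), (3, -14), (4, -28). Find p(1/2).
7/2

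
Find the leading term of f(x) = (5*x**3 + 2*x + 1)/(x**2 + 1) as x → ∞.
5*x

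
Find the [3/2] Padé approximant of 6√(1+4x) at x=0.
(12*x**3 + 54*x**2 + 36*x + 6)/(3*x**2 + 4*x + 1)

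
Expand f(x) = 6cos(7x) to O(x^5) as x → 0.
6 - 147*x**2 + 2401*x**4/4 + O(x**5)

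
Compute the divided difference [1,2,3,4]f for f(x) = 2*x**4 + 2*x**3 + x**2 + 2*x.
22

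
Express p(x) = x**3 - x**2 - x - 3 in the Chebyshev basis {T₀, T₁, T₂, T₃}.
(-7/2)T₀ + (-1/4)T₁ + (-1/2)T₂ + (1/4)T₃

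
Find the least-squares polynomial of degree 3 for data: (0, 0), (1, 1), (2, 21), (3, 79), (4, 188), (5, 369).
-1/63 + (-601/189)x + (83/63)x² + (76/27)x³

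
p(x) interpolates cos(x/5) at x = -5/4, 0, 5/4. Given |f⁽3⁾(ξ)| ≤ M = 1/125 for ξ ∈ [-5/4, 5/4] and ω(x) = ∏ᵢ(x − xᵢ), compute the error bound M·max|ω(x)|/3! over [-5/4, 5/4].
sqrt(3)/1728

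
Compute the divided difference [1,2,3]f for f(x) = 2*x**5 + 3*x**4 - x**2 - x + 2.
254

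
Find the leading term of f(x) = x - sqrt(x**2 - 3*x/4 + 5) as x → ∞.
3/8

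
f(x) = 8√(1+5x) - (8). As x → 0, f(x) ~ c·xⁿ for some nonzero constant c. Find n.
1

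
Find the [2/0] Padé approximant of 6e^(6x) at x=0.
108*x**2 + 36*x + 6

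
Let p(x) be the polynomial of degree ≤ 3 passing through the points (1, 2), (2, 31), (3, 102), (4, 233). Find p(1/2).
-19/8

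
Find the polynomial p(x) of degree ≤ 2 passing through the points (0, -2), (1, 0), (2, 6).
2*x**2 - 2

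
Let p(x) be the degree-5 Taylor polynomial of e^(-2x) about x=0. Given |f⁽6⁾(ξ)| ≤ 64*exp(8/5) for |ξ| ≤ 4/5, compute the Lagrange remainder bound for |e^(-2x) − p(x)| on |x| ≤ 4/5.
16384*exp(8/5)/703125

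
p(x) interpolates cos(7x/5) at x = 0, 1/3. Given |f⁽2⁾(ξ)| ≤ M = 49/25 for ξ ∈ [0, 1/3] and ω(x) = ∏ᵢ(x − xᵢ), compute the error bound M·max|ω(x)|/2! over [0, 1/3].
49/1800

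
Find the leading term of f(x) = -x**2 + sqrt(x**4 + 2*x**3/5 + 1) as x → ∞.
x/5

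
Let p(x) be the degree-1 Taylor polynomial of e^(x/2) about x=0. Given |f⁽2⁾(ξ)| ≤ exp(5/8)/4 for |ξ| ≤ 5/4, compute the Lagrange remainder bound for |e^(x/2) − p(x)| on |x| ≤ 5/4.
25*exp(5/8)/128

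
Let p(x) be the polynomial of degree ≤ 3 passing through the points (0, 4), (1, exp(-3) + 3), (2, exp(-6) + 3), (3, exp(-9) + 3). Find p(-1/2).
(-35*exp(6) - 5 + 21*exp(3) + 83*exp(9))*exp(-9)/16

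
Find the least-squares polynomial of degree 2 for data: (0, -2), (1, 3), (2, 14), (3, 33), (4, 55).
-11/5 + (12/5)x + (3)x²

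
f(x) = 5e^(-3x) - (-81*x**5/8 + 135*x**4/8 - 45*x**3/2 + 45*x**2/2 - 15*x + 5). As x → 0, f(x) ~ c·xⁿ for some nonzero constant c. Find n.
6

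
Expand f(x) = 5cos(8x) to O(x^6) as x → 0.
5 - 160*x**2 + 2560*x**4/3 + O(x**6)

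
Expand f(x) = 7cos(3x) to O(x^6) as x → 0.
7 - 63*x**2/2 + 189*x**4/8 + O(x**6)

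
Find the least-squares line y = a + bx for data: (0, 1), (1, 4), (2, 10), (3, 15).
a = 3/10, b = 24/5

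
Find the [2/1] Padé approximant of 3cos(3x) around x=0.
3 - 27*x**2/2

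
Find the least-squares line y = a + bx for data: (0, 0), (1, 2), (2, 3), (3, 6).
a = -1/10, b = 19/10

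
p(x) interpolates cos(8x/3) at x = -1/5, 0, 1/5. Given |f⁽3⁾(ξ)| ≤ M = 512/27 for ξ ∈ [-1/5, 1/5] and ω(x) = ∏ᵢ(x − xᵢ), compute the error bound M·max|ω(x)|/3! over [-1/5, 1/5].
512*sqrt(3)/91125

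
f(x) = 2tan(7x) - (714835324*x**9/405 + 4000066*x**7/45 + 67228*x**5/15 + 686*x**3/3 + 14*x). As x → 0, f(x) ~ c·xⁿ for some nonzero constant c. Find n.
11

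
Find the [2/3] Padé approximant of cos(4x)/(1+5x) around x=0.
(1 - 20*x**2/3)/(20*x**3/3 + 4*x**2/3 + 5*x + 1)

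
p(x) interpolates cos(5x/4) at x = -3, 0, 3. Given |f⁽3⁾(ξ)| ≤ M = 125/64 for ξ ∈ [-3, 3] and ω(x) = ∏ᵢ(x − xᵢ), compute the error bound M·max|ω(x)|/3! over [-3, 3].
125*sqrt(3)/64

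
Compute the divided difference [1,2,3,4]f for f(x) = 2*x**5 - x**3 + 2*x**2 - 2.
129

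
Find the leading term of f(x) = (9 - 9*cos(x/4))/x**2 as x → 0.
9/32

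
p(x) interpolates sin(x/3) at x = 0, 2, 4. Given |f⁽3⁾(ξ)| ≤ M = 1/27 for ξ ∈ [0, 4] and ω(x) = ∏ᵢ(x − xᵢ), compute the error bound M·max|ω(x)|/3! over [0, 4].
8*sqrt(3)/729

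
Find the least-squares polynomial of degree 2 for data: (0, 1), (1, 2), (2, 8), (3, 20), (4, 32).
3/5 + (2)x²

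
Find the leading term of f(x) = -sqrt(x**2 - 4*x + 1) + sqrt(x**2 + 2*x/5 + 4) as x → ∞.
11/5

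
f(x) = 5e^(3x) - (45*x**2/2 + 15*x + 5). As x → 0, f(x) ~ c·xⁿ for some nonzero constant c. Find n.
3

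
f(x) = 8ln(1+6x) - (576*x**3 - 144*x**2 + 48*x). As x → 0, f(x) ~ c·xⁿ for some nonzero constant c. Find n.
4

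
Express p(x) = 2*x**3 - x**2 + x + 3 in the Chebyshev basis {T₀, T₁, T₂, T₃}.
(5/2)T₀ + (5/2)T₁ + (-1/2)T₂ + (1/2)T₃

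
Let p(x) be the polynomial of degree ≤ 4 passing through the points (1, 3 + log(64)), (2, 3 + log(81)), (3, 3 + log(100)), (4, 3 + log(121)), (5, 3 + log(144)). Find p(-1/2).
3 + log(184467440737095516160000000000000000000000000000000000000000000000*11**(15/16)*2**(25/64)*3**(19/64)*5**(13/32)/144131868228680264311915617571207068008843326205168934565717750659)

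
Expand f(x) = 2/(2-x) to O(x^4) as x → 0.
1 + x/2 + x**2/4 + x**3/8 + O(x**4)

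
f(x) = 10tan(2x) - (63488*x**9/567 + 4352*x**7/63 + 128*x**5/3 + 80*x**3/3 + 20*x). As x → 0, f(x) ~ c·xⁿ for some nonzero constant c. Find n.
11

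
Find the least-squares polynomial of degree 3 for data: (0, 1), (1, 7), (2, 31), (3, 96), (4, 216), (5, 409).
155/126 + (379/756)x + (97/63)x² + (317/108)x³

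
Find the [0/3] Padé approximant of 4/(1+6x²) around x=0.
4/(6*x**2 + 1)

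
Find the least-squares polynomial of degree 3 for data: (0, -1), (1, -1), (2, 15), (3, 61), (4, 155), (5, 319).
-9/7 + (3/7)x + (-16/7)x² + (3)x³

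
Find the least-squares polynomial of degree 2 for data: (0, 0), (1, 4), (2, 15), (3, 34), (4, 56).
-11/35 + (57/35)x + (22/7)x²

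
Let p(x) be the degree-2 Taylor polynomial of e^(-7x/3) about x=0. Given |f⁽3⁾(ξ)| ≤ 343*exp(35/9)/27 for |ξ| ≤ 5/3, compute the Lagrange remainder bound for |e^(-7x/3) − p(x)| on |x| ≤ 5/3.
42875*exp(35/9)/4374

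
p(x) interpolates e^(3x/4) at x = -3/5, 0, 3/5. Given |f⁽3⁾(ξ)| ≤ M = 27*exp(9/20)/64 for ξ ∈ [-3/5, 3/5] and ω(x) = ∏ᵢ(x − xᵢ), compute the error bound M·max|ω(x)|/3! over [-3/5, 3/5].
27*sqrt(3)*exp(9/20)/8000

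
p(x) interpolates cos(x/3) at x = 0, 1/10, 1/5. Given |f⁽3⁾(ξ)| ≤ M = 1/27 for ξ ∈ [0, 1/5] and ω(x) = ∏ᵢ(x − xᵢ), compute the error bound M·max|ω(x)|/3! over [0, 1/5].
sqrt(3)/729000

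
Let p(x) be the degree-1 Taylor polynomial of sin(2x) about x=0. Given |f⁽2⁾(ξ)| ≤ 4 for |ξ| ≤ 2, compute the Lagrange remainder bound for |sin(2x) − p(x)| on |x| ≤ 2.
8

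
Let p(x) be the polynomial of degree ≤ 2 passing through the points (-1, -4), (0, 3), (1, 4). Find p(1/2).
17/4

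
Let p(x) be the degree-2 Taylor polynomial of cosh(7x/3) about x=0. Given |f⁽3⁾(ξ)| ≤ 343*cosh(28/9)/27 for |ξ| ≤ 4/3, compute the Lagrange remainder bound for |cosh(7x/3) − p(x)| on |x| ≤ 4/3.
10976*cosh(28/9)/2187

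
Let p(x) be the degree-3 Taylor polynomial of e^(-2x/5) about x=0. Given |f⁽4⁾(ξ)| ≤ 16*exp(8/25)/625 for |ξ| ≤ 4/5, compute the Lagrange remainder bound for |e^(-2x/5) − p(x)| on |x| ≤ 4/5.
512*exp(8/25)/1171875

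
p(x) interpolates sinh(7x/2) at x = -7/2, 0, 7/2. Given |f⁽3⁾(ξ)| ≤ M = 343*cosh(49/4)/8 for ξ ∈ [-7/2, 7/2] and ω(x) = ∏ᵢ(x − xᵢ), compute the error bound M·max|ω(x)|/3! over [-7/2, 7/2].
117649*sqrt(3)*cosh(49/4)/1728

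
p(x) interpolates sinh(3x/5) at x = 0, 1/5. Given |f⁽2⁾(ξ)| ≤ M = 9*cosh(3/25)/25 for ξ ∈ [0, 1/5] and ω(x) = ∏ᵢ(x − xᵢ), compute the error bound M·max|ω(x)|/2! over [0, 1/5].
9*cosh(3/25)/5000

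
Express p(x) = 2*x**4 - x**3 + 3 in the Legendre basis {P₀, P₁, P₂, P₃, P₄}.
(17/5)P₀ + (-3/5)P₁ + (8/7)P₂ + (-2/5)P₃ + (16/35)P₄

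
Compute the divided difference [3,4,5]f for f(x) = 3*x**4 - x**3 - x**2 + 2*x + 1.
278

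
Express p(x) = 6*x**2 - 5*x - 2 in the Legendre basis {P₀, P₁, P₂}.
(-5)P₁ + (4)P₂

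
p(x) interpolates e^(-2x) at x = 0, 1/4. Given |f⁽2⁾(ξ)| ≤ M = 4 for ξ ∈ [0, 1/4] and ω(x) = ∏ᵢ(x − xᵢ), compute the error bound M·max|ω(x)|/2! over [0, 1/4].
1/32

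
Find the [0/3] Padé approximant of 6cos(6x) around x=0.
6/(18*x**2 + 1)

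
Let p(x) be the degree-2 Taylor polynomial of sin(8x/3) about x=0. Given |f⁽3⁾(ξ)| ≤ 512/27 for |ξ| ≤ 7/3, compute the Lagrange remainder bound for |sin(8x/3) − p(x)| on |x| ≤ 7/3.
87808/2187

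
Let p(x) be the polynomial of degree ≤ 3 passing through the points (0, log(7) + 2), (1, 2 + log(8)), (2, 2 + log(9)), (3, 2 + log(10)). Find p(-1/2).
log(441*2**(1/8)*3**(5/8)*5**(11/16)*7**(3/16)/640) + 2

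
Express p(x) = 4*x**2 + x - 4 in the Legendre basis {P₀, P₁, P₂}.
(-8/3)P₀ + P₁ + (8/3)P₂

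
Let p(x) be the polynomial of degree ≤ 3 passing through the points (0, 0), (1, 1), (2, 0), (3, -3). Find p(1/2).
3/4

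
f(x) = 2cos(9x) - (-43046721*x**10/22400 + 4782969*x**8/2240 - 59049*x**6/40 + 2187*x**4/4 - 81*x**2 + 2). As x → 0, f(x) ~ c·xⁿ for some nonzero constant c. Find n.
12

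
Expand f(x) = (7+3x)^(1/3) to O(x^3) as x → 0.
7**(1/3) + 7**(1/3)*x/7 - 7**(1/3)*x**2/49 + O(x**3)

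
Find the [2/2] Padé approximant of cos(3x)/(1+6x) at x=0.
(-129*x**2/28 + x/7 + 1)/(3*x**2/4 + 43*x/7 + 1)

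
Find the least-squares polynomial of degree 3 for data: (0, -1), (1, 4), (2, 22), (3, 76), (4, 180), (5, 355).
-109/126 + (2263/756)x + (-437/252)x² + (83/27)x³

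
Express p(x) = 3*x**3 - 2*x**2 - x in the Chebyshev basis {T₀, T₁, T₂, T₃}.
-T₀ + (5/4)T₁ - T₂ + (3/4)T₃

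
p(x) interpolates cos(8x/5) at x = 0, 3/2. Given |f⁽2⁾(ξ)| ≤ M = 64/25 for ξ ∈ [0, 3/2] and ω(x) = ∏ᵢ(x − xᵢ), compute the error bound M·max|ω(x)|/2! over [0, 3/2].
18/25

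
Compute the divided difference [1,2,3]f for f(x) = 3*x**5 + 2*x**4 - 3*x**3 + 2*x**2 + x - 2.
304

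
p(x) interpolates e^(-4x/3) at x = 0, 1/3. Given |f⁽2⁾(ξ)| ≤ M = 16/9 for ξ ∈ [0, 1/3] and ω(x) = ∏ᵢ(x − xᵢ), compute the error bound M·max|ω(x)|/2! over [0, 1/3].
2/81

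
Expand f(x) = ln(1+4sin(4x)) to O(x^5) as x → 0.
16*x - 128*x**2 + 3968*x**3/3 - 47104*x**4/3 + O(x**5)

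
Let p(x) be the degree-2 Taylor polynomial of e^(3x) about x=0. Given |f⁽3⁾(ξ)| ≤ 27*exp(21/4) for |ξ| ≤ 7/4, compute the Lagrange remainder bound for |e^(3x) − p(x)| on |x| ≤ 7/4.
3087*exp(21/4)/128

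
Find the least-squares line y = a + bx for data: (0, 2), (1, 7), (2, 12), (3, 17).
a = 2, b = 5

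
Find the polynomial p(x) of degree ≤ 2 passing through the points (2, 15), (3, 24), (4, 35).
x**2 + 4*x + 3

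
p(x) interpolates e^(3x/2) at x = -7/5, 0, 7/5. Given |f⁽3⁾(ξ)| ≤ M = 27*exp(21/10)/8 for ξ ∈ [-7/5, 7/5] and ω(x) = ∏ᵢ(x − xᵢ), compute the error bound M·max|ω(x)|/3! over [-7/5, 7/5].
343*sqrt(3)*exp(21/10)/1000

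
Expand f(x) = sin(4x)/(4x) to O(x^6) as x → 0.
1 - 8*x**2/3 + 32*x**4/15 + O(x**6)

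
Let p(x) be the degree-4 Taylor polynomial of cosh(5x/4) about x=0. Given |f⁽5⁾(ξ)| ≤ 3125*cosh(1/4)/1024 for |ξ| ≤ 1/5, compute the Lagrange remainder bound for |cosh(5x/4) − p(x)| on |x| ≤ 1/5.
cosh(1/4)/122880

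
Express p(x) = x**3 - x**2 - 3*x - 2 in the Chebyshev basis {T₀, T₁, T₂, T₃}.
(-5/2)T₀ + (-9/4)T₁ + (-1/2)T₂ + (1/4)T₃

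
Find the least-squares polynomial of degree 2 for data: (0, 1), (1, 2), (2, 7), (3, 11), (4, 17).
24/35 + (107/70)x + (9/14)x²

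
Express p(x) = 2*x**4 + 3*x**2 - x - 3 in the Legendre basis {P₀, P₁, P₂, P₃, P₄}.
(-8/5)P₀ - P₁ + (22/7)P₂ + (16/35)P₄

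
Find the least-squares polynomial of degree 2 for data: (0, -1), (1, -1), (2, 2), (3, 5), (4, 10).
-41/35 + (-2/35)x + (5/7)x²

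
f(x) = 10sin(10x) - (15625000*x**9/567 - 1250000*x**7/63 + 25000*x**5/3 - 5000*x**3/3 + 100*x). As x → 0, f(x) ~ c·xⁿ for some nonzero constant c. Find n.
11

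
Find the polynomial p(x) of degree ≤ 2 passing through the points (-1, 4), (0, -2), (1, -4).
2*x**2 - 4*x - 2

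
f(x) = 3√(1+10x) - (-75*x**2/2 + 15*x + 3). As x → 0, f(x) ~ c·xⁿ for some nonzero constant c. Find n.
3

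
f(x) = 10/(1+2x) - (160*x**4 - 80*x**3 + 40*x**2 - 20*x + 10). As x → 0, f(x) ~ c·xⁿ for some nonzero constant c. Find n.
5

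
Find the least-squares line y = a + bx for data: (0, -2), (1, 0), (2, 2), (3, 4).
a = -2, b = 2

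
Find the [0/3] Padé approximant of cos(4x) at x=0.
1/(8*x**2 + 1)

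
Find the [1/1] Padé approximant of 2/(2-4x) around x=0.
1/(1 - 2*x)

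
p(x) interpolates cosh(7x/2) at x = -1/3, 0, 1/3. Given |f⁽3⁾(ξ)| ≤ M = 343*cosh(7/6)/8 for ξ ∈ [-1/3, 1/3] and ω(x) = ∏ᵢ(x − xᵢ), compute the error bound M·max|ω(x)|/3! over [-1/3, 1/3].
343*sqrt(3)*cosh(7/6)/5832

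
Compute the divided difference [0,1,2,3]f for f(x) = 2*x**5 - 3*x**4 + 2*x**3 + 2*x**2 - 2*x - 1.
34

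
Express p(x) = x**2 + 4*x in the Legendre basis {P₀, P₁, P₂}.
(1/3)P₀ + (4)P₁ + (2/3)P₂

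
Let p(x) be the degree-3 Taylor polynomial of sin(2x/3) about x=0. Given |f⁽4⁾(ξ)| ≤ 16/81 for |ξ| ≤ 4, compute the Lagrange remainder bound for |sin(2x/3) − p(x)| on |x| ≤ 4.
512/243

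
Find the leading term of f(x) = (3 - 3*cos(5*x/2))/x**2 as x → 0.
75/8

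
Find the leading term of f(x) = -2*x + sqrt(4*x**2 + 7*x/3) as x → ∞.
7/12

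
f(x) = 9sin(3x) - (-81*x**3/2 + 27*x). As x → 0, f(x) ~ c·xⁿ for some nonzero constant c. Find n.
5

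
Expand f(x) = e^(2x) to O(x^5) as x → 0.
1 + 2*x + 2*x**2 + 4*x**3/3 + 2*x**4/3 + O(x**5)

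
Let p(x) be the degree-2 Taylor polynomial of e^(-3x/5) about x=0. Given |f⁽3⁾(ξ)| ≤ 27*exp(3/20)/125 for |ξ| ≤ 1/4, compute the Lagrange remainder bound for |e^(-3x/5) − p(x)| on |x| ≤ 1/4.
9*exp(3/20)/16000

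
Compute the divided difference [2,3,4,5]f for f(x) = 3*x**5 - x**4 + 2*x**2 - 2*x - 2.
361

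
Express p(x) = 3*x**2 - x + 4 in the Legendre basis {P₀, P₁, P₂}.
(5)P₀ - P₁ + (2)P₂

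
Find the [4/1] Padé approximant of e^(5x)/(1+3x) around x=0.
(310625*x**4/12696 + 20875*x**3/1587 + 10725*x**2/1058 + 2020*x/529 + 1)/(962*x/529 + 1)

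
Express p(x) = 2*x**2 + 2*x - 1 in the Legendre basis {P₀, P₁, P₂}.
(-1/3)P₀ + (2)P₁ + (4/3)P₂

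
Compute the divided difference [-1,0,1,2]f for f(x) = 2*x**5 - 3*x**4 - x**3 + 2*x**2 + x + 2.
3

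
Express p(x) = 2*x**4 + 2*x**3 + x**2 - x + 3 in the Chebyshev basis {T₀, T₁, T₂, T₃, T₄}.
(17/4)T₀ + (1/2)T₁ + (3/2)T₂ + (1/2)T₃ + (1/4)T₄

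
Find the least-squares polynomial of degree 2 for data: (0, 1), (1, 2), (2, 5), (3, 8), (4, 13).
33/35 + (5/7)x + (4/7)x²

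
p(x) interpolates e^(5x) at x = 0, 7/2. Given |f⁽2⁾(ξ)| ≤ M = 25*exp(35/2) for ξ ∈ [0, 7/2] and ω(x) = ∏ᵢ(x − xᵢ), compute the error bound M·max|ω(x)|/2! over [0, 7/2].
1225*exp(35/2)/32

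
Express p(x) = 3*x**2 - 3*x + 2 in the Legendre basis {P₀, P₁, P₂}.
(3)P₀ + (-3)P₁ + (2)P₂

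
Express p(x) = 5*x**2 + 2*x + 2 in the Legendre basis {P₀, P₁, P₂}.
(11/3)P₀ + (2)P₁ + (10/3)P₂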